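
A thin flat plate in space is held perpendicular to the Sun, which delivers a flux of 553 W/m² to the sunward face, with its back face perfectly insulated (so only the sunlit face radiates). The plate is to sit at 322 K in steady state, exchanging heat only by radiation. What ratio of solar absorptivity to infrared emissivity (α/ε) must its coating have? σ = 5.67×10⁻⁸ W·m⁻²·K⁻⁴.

Balance: αS·A = εσ·1A·T⁴ ⇒ α/ε = σT⁴/S.
α/ε = 5.67×10⁻⁸·(322)⁴/553 = 5.67×10⁻⁸·1.075×10¹⁰/553.

α/ε ≈ 1.10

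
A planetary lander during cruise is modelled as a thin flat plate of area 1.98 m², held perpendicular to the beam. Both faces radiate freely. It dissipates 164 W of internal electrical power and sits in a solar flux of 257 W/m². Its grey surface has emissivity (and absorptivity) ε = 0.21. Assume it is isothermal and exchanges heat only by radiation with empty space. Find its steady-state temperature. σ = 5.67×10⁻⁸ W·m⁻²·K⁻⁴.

At steady state, absorbed solar power + internal power = radiated power.
Absorbed: α·S·A_cross = 0.21·257·1.980 = 106.9 W (cross-section A).
Total input = 106.9 + 164 = 270.9 W.
Radiated: εσ·A_surf·T⁴ with A_surf = 2A = 3.960 m².
T⁴ = 270.9/(0.21·5.67×10⁻⁸·3.960) = 5.744×10⁹ K⁴.

T ≈ 275 K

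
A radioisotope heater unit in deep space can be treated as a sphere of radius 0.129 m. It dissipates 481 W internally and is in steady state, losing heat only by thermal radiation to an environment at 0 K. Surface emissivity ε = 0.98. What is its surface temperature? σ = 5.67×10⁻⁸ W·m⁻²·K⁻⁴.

Steady state: internal power = radiated power, P = εσA T⁴.
Radiating area A = 4πr² = 0.2091 m².
T⁴ = P/(εσA) = 481/(0.98·5.67×10⁻⁸·0.2091) = 4.139×10¹⁰ K⁴.
T = (4.139×10¹⁰)^(1/4).

T ≈ 451 K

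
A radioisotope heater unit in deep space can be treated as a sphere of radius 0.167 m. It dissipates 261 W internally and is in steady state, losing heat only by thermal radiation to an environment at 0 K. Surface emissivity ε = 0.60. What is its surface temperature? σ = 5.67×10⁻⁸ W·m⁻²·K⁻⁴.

T ≈ 385 K

Steady state: internal power = radiated power, P = εσA T⁴.
Radiating area A = 4πr² = 0.3505 m².
T⁴ = P/(εσA) = 261/(0.60·5.67×10⁻⁸·0.3505) = 2.189×10¹⁰ K⁴.
T = (2.189×10¹⁰)^(1/4).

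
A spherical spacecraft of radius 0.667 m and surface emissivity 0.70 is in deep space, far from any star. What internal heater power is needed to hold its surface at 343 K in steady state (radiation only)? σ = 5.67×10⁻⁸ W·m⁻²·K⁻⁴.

P = εσ·4πr²·T⁴.
4πr² = 5.591 m²; T⁴ = 1.384×10¹⁰ K⁴.
P = 0.70·5.67×10⁻⁸·5.591·1.384×10¹⁰.

P ≈ 3070 W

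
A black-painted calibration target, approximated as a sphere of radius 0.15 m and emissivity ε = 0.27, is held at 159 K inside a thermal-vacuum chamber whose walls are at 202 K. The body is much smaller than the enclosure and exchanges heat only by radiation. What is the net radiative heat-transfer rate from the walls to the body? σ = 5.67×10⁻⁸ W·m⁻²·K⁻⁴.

P_net ≈ 4.44 W

For a small grey body in a large enclosure: P_net = εσA(T_body⁴ − T_wall⁴).
A = 4πr² = 0.2827 m²; T_body⁴ − T_wall⁴ = 6.391×10⁸ − 1.665×10⁹ = -1.026×10⁹ K⁴.
|P_net| = 0.27·5.67×10⁻⁸·0.2827·1.026×10⁹.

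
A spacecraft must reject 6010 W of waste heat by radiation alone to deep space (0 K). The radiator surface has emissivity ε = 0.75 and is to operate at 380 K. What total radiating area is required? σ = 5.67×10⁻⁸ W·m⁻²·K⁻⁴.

A ≈ 6.78 m²

P = εσA T⁴ ⇒ A = P/(εσT⁴).
T⁴ = 2.085×10¹⁰ K⁴.
A = 6010/(0.75 × 5.67×10⁻⁸ × 2.085×10¹⁰).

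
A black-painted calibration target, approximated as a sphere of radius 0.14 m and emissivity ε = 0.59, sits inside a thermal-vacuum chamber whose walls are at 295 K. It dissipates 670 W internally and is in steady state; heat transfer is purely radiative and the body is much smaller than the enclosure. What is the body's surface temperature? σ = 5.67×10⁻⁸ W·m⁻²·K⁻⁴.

For a small grey body in a large enclosure, net radiated power = εσA(T⁴ − T_w⁴).
Steady state: P = εσA(T⁴ − T_w⁴) with A = 4πr² = 0.2463 m².
T⁴ = P/(εσA) + T_w⁴ = 670/(0.59·5.67×10⁻⁸·0.2463) + (295)⁴
    = 8.132×10¹⁰ + 7.573×10⁹ = 8.889×10¹⁰ K⁴.

T ≈ 546 K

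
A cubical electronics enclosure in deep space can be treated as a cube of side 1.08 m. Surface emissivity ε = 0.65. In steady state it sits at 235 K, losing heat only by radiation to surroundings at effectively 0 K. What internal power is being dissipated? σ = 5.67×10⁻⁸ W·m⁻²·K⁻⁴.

P ≈ 787 W

Steady state: P = εσA T⁴.
A = 6L² = 6.998 m²; T⁴ = (235)⁴ = 3.050×10⁹ K⁴.
P = 0.65 × 5.67×10⁻⁸ × 6.998 × 3.050×10⁹.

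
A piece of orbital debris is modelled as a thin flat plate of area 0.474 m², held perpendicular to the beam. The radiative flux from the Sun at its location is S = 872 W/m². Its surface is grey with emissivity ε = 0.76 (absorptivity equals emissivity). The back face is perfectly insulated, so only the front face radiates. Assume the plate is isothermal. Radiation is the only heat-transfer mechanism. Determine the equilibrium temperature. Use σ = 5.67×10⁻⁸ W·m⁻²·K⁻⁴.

At equilibrium, absorbed power = emitted power.
Absorbing cross-section = A = 0.4740 m²; emitting surface = A = 0.4740 m² (ratio 1).
εS·A_cross = εσ·A_surf·T⁴  ⇒  T⁴ = S/(1σ)   (ε cancels).
T⁴ = 872/(1·5.67×10⁻⁸) = 1.538×10¹⁰ K⁴.
T = (1.538×10¹⁰)^(1/4).

T ≈ 352 K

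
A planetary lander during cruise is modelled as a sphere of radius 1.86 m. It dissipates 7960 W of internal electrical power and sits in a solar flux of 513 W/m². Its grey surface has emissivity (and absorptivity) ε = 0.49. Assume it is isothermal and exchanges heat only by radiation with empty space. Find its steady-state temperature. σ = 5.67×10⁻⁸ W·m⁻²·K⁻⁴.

T ≈ 307 K

At steady state, absorbed solar power + internal power = radiated power.
Absorbed: α·S·A_cross = 0.49·513·10.87 = 2732 W (cross-section πr²).
Total input = 2732 + 7960 = 10690 W.
Radiated: εσ·A_surf·T⁴ with A_surf = 4πr² = 43.47 m².
T⁴ = 10690/(0.49·5.67×10⁻⁸·43.47) = 8.852×10⁹ K⁴.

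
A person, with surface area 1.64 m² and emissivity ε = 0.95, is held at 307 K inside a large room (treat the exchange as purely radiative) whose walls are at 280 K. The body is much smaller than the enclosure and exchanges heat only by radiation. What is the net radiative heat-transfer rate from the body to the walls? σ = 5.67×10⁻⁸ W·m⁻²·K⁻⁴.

P_net ≈ 242 W

For a small grey body in a large enclosure: P_net = εσA(T_body⁴ − T_wall⁴).
A = 1.64 m²; T_body⁴ − T_wall⁴ = 8.883×10⁹ − 6.147×10⁹ = 2.736×10⁹ K⁴.
|P_net| = 0.95·5.67×10⁻⁸·1.640·2.736×10⁹.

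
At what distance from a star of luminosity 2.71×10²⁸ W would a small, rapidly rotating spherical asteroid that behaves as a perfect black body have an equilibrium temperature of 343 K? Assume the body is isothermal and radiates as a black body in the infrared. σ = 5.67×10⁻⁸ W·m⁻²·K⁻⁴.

d ≈ 8.29×10¹¹ m

For an isothermal black-emitting sphere, (1−a)S·πr² = σ·4πr²·T⁴ ⇒ S = 4σT⁴/(1−a).
S = 4·5.67×10⁻⁸·(343)⁴/1.00 = 3139 W/m².
Flux falls as S = L/(4πd²), so d = √(L/(4πS)) = √(2.71×10²⁸/(4π·3139)).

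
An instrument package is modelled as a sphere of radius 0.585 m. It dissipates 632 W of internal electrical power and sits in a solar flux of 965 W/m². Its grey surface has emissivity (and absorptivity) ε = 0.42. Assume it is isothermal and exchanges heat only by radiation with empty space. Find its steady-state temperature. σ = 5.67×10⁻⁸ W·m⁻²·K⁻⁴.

At steady state, absorbed solar power + internal power = radiated power.
Absorbed: α·S·A_cross = 0.42·965·1.075 = 435.8 W (cross-section πr²).
Total input = 435.8 + 632 = 1068 W.
Radiated: εσ·A_surf·T⁴ with A_surf = 4πr² = 4.301 m².
T⁴ = 1068/(0.42·5.67×10⁻⁸·4.301) = 1.043×10¹⁰ K⁴.

T ≈ 320 K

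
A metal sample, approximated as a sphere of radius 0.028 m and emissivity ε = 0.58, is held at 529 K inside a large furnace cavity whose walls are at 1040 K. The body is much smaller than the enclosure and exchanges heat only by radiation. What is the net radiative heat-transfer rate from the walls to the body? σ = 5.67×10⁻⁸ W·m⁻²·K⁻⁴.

For a small grey body in a large enclosure: P_net = εσA(T_body⁴ − T_wall⁴).
A = 4πr² = 0.009852 m²; T_body⁴ − T_wall⁴ = 7.831×10¹⁰ − 1.170×10¹² = -1.092×10¹² K⁴.
|P_net| = 0.58·5.67×10⁻⁸·0.009852·1.092×10¹².

P_net ≈ 354 W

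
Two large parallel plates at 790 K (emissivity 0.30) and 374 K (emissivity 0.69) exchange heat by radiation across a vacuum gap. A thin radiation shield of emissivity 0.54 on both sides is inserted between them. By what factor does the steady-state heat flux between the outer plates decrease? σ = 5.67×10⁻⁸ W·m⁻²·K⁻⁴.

Without shield: q₀ = σΔ(T⁴)/(1/ε₁+1/ε₂−1) with denominator 3.783.
With shield the two gaps are in series; the resistances add: (1/ε₁+1/ε_s−1)+(1/ε_s+1/ε₂−1) = 4.185+2.301 = 6.486.
Heat-flux ratio q₀/q = 6.486/3.783.

factor ≈ 1.71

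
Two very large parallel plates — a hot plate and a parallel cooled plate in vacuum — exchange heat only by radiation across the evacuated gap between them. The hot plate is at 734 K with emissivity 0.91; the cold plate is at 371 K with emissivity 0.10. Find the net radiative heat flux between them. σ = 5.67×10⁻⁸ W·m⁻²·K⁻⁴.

For two infinite grey parallel plates, q = σ(T₁⁴ − T₂⁴)/(1/ε₁ + 1/ε₂ − 1).
T₁⁴ − T₂⁴ = 2.903×10¹¹ − 1.895×10¹⁰ = 2.713×10¹¹ K⁴.
1/ε₁ + 1/ε₂ − 1 = 1.099 + 10.00 − 1 = 10.10.
q = 5.67×10⁻⁸ × 2.713×10¹¹ / 10.10.

q ≈ 1520 W/m²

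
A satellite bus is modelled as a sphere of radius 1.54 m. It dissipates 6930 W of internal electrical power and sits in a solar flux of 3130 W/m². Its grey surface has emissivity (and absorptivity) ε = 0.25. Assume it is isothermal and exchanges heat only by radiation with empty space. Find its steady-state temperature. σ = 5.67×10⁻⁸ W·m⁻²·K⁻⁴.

T ≈ 417 K

At steady state, absorbed solar power + internal power = radiated power.
Absorbed: α·S·A_cross = 0.25·3130·7.451 = 5830 W (cross-section πr²).
Total input = 5830 + 6930 = 12760 W.
Radiated: εσ·A_surf·T⁴ with A_surf = 4πr² = 29.80 m².
T⁴ = 12760/(0.25·5.67×10⁻⁸·29.80) = 3.021×10¹⁰ K⁴.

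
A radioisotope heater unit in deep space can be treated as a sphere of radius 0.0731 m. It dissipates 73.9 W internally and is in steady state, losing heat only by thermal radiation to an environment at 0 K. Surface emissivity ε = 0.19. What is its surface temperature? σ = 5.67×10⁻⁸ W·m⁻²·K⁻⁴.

Steady state: internal power = radiated power, P = εσA T⁴.
Radiating area A = 4πr² = 0.06715 m².
T⁴ = P/(εσA) = 73.9/(0.19·5.67×10⁻⁸·0.06715) = 1.022×10¹¹ K⁴.
T = (1.022×10¹¹)^(1/4).

T ≈ 565 K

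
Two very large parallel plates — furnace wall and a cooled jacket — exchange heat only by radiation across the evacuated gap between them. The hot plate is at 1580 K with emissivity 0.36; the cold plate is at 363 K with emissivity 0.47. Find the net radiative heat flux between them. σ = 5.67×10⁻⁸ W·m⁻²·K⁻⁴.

q ≈ 90200 W/m²

For two infinite grey parallel plates, q = σ(T₁⁴ − T₂⁴)/(1/ε₁ + 1/ε₂ − 1).
T₁⁴ − T₂⁴ = 6.232×10¹² − 1.736×10¹⁰ = 6.215×10¹² K⁴.
1/ε₁ + 1/ε₂ − 1 = 2.778 + 2.128 − 1 = 3.905.
q = 5.67×10⁻⁸ × 6.215×10¹² / 3.905.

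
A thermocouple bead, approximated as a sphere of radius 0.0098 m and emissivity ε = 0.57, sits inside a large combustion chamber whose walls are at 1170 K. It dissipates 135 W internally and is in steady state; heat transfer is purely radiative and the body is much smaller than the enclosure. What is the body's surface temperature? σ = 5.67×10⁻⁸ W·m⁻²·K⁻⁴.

T ≈ 1520 K

For a small grey body in a large enclosure, net radiated power = εσA(T⁴ − T_w⁴).
Steady state: P = εσA(T⁴ − T_w⁴) with A = 4πr² = 0.001207 m².
T⁴ = P/(εσA) + T_w⁴ = 135/(0.57·5.67×10⁻⁸·0.001207) + (1170)⁴
    = 3.461×10¹² + 1.874×10¹² = 5.335×10¹² K⁴.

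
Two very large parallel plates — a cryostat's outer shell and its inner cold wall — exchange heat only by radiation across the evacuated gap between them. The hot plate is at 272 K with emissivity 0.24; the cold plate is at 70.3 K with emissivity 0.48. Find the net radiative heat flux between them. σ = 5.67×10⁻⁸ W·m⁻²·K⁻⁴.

q ≈ 58.9 W/m²

For two infinite grey parallel plates, q = σ(T₁⁴ − T₂⁴)/(1/ε₁ + 1/ε₂ − 1).
T₁⁴ − T₂⁴ = 5.474×10⁹ − 2.442×10⁷ = 5.449×10⁹ K⁴.
1/ε₁ + 1/ε₂ − 1 = 4.167 + 2.083 − 1 = 5.250.
q = 5.67×10⁻⁸ × 5.449×10⁹ / 5.250.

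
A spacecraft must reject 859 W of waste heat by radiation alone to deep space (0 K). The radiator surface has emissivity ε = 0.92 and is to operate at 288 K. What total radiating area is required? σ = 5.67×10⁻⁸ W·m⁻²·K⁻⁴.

P = εσA T⁴ ⇒ A = P/(εσT⁴).
T⁴ = 6.880×10⁹ K⁴.
A = 859/(0.92 × 5.67×10⁻⁸ × 6.880×10⁹).

A ≈ 2.39 m²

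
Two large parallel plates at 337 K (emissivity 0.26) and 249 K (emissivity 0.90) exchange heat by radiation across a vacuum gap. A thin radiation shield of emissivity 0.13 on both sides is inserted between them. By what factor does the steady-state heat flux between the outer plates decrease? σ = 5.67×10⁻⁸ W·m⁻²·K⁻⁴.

factor ≈ 4.63

Without shield: q₀ = σΔ(T⁴)/(1/ε₁+1/ε₂−1) with denominator 3.957.
With shield the two gaps are in series; the resistances add: (1/ε₁+1/ε_s−1)+(1/ε_s+1/ε₂−1) = 10.54+7.803 = 18.34.
Heat-flux ratio q₀/q = 18.34/3.957.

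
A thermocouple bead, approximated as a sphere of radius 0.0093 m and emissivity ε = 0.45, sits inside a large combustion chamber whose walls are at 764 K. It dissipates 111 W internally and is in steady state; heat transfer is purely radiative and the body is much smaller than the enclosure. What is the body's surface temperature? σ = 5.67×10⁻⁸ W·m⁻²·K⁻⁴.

For a small grey body in a large enclosure, net radiated power = εσA(T⁴ − T_w⁴).
Steady state: P = εσA(T⁴ − T_w⁴) with A = 4πr² = 0.001087 m².
T⁴ = P/(εσA) + T_w⁴ = 111/(0.45·5.67×10⁻⁸·0.001087) + (764)⁴
    = 4.003×10¹² + 3.407×10¹¹ = 4.343×10¹² K⁴.

T ≈ 1440 K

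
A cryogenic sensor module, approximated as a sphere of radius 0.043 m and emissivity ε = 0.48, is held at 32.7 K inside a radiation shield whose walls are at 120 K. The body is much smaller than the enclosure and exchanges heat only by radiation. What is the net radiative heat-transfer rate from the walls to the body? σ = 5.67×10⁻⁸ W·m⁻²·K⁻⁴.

P_net ≈ 0.130 W

For a small grey body in a large enclosure: P_net = εσA(T_body⁴ − T_wall⁴).
A = 4πr² = 0.02324 m²; T_body⁴ − T_wall⁴ = 1.143×10⁶ − 2.074×10⁸ = -2.062×10⁸ K⁴.
|P_net| = 0.48·5.67×10⁻⁸·0.02324·2.062×10⁸.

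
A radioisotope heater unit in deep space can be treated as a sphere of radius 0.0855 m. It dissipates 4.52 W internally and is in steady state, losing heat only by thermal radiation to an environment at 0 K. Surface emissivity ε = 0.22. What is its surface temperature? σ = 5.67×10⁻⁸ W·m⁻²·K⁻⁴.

T ≈ 251 K

Steady state: internal power = radiated power, P = εσA T⁴.
Radiating area A = 4πr² = 0.09186 m².
T⁴ = P/(εσA) = 4.52/(0.22·5.67×10⁻⁸·0.09186) = 3.944×10⁹ K⁴.
T = (3.944×10⁹)^(1/4).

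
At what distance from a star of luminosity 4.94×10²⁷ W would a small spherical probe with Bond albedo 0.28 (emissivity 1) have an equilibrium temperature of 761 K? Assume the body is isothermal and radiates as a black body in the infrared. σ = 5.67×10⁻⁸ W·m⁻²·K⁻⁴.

d ≈ 6.10×10¹⁰ m

For an isothermal black-emitting sphere, (1−a)S·πr² = σ·4πr²·T⁴ ⇒ S = 4σT⁴/(1−a).
S = 4·5.67×10⁻⁸·(761)⁴/0.720 = 1.056×10⁵ W/m².
Flux falls as S = L/(4πd²), so d = √(L/(4πS)) = √(4.94×10²⁷/(4π·1.056×10⁵)).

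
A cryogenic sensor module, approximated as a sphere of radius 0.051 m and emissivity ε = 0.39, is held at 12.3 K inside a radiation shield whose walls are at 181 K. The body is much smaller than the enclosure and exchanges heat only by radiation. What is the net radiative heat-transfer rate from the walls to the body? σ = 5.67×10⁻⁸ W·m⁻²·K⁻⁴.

For a small grey body in a large enclosure: P_net = εσA(T_body⁴ − T_wall⁴).
A = 4πr² = 0.03269 m²; T_body⁴ − T_wall⁴ = 22890 − 1.073×10⁹ = -1.073×10⁹ K⁴.
|P_net| = 0.39·5.67×10⁻⁸·0.03269·1.073×10⁹.

P_net ≈ 0.776 W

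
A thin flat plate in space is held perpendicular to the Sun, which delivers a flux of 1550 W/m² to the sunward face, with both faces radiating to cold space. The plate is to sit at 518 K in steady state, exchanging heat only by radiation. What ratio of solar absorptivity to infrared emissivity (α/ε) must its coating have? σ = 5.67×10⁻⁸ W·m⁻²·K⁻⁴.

Balance: αS·A = εσ·2A·T⁴ ⇒ α/ε = 2σT⁴/S.
α/ε = 2·5.67×10⁻⁸·(518)⁴/1550 = 2·5.67×10⁻⁸·7.200×10¹⁰/1550.

α/ε ≈ 5.27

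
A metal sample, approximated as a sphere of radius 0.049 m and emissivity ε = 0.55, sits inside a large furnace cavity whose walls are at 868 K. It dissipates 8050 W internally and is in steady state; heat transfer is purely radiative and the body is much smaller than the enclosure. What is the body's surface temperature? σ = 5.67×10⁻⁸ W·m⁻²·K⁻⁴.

T ≈ 1740 K

For a small grey body in a large enclosure, net radiated power = εσA(T⁴ − T_w⁴).
Steady state: P = εσA(T⁴ − T_w⁴) with A = 4πr² = 0.03017 m².
T⁴ = P/(εσA) + T_w⁴ = 8050/(0.55·5.67×10⁻⁸·0.03017) + (868)⁴
    = 8.556×10¹² + 5.676×10¹¹ = 9.123×10¹² K⁴.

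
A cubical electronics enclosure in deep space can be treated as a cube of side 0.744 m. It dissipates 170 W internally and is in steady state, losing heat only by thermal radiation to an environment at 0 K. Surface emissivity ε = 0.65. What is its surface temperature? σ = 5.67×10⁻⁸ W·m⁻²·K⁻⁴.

Steady state: internal power = radiated power, P = εσA T⁴.
Radiating area A = 6L² = 3.321 m².
T⁴ = P/(εσA) = 170/(0.65·5.67×10⁻⁸·3.321) = 1.389×10⁹ K⁴.
T = (1.389×10⁹)^(1/4).

T ≈ 193 K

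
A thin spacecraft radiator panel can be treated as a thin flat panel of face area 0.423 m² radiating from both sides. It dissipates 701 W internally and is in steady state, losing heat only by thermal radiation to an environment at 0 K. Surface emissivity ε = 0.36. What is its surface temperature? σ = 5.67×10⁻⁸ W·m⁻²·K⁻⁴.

T ≈ 449 K

Steady state: internal power = radiated power, P = εσA T⁴.
Radiating area A = 2·0.423 = 0.8460 m².
T⁴ = P/(εσA) = 701/(0.36·5.67×10⁻⁸·0.8460) = 4.059×10¹⁰ K⁴.
T = (4.059×10¹⁰)^(1/4).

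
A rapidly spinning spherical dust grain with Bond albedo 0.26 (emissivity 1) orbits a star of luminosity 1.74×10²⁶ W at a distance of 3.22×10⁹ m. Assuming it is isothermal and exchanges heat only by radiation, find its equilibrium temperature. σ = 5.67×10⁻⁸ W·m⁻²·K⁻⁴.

First find the stellar flux at distance d: S = L/(4πd²) = 1.74×10²⁶/(4π·(3.22×10⁹)²) = 1.335×10⁶ W/m².
For an isothermal sphere, absorbed (1−a)S·πr² = emitted σ·4πr²·T⁴, so T⁴ = (1−a)S/(4σ).
T⁴ = 0.740·1.335×10⁶/(4·5.67×10⁻⁸) = 4.357×10¹² K⁴.

T ≈ 1440 K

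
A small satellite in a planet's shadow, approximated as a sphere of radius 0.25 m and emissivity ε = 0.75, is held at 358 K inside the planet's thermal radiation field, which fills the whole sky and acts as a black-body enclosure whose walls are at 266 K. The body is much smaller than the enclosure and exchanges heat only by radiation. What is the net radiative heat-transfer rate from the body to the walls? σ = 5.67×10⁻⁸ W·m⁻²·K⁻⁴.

For a small grey body in a large enclosure: P_net = εσA(T_body⁴ − T_wall⁴).
A = 4πr² = 0.7854 m²; T_body⁴ − T_wall⁴ = 1.643×10¹⁰ − 5.006×10⁹ = 1.142×10¹⁰ K⁴.
|P_net| = 0.75·5.67×10⁻⁸·0.7854·1.142×10¹⁰.

P_net ≈ 381 W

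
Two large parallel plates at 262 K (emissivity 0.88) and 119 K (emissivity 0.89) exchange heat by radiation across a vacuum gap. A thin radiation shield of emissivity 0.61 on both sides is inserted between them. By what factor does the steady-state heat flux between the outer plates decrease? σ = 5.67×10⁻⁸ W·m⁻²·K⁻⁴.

factor ≈ 2.81

Without shield: q₀ = σΔ(T⁴)/(1/ε₁+1/ε₂−1) with denominator 1.260.
With shield the two gaps are in series; the resistances add: (1/ε₁+1/ε_s−1)+(1/ε_s+1/ε₂−1) = 1.776+1.763 = 3.539.
Heat-flux ratio q₀/q = 3.539/1.260.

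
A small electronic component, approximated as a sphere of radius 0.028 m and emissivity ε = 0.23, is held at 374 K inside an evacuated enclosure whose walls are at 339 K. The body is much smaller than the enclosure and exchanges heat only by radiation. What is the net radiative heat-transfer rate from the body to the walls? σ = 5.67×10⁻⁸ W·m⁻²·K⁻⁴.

P_net ≈ 0.817 W

For a small grey body in a large enclosure: P_net = εσA(T_body⁴ − T_wall⁴).
A = 4πr² = 0.009852 m²; T_body⁴ − T_wall⁴ = 1.957×10¹⁰ − 1.321×10¹⁰ = 6.358×10⁹ K⁴.
|P_net| = 0.23·5.67×10⁻⁸·0.009852·6.358×10⁹.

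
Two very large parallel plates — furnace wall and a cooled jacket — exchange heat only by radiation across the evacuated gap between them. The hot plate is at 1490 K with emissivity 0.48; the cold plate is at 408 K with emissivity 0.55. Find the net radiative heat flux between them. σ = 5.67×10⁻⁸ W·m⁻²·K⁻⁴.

q ≈ 95800 W/m²

For two infinite grey parallel plates, q = σ(T₁⁴ − T₂⁴)/(1/ε₁ + 1/ε₂ − 1).
T₁⁴ − T₂⁴ = 4.929×10¹² − 2.771×10¹⁰ = 4.901×10¹² K⁴.
1/ε₁ + 1/ε₂ − 1 = 2.083 + 1.818 − 1 = 2.902.
q = 5.67×10⁻⁸ × 4.901×10¹² / 2.902.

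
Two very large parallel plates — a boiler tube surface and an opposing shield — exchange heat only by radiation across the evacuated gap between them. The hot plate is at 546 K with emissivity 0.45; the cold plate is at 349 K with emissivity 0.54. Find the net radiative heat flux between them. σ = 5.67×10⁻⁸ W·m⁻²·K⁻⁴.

q ≈ 1370 W/m²

For two infinite grey parallel plates, q = σ(T₁⁴ − T₂⁴)/(1/ε₁ + 1/ε₂ − 1).
T₁⁴ − T₂⁴ = 8.887×10¹⁰ − 1.484×10¹⁰ = 7.404×10¹⁰ K⁴.
1/ε₁ + 1/ε₂ − 1 = 2.222 + 1.852 − 1 = 3.074.
q = 5.67×10⁻⁸ × 7.404×10¹⁰ / 3.074.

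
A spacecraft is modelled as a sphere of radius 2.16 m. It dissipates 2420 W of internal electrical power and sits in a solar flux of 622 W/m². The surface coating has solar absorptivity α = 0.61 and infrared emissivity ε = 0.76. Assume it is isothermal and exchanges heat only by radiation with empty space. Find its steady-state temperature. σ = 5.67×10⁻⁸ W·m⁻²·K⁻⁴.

T ≈ 237 K

At steady state, absorbed solar power + internal power = radiated power.
Absorbed: α·S·A_cross = 0.61·622·14.66 = 5561 W (cross-section πr²).
Total input = 5561 + 2420 = 7981 W.
Radiated: εσ·A_surf·T⁴ with A_surf = 4πr² = 58.63 m².
T⁴ = 7981/(0.76·5.67×10⁻⁸·58.63) = 3.159×10⁹ K⁴.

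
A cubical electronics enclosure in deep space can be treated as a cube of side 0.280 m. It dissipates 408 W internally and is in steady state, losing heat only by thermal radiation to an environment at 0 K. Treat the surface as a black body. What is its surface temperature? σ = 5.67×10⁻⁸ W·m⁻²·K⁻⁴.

Steady state: internal power = radiated power, P = εσA T⁴.
Radiating area A = 6L² = 0.4704 m².
T⁴ = P/(εσA) = 408/(1.0·5.67×10⁻⁸·0.4704) = 1.530×10¹⁰ K⁴.
T = (1.530×10¹⁰)^(1/4).

T ≈ 352 K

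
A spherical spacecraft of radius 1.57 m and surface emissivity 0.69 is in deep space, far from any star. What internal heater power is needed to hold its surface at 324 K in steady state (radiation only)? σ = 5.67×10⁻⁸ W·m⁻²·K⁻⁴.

P = εσ·4πr²·T⁴.
4πr² = 30.97 m²; T⁴ = 1.102×10¹⁰ K⁴.
P = 0.69·5.67×10⁻⁸·30.97·1.102×10¹⁰.

P ≈ 13400 W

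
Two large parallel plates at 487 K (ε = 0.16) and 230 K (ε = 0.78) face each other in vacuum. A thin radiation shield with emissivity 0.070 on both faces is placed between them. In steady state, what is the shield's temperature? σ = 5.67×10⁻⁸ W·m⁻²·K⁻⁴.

In steady state the net flux on the hot side equals that on the cold side.
σ(T₁⁴−T_s⁴)/D₁ = σ(T_s⁴−T₂⁴)/D₂, with D₁ = 1/ε₁+1/ε_s−1 = 19.54, D₂ = 1/ε_s+1/ε₂−1 = 14.57.
Solve for T_s⁴: T_s⁴ = (D₂·T₁⁴ + D₁·T₂⁴)/(D₁+D₂) = 2.563×10¹⁰ K⁴.

T_s ≈ 400 K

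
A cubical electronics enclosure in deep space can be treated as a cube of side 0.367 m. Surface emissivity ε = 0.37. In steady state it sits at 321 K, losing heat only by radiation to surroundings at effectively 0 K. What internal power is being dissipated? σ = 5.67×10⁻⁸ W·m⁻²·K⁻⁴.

Steady state: P = εσA T⁴.
A = 6L² = 0.8081 m²; T⁴ = (321)⁴ = 1.062×10¹⁰ K⁴.
P = 0.37 × 5.67×10⁻⁸ × 0.8081 × 1.062×10¹⁰.

P ≈ 180 W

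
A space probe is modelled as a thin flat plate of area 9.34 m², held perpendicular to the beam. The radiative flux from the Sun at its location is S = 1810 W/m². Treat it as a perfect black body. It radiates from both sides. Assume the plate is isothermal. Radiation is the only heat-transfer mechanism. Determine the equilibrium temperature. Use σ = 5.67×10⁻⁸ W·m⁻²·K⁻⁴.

T ≈ 355 K

At equilibrium, absorbed power = emitted power.
Absorbing cross-section = A = 9.340 m²; emitting surface = 2A = 18.68 m² (ratio 2).
S·A_cross = εσ·A_surf·T⁴  ⇒  T⁴ = S/(2σ).
T⁴ = 1.00·1810/(2·5.67×10⁻⁸) = 1.596×10¹⁰ K⁴.
T = (1.596×10¹⁰)^(1/4).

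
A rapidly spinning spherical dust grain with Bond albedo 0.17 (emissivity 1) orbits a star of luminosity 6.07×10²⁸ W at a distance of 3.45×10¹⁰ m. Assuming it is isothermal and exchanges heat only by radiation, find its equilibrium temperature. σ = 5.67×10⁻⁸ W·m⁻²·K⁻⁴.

First find the stellar flux at distance d: S = L/(4πd²) = 6.07×10²⁸/(4π·(3.45×10¹⁰)²) = 4.058×10⁶ W/m².
For an isothermal sphere, absorbed (1−a)S·πr² = emitted σ·4πr²·T⁴, so T⁴ = (1−a)S/(4σ).
T⁴ = 0.830·4.058×10⁶/(4·5.67×10⁻⁸) = 1.485×10¹³ K⁴.

T ≈ 1960 K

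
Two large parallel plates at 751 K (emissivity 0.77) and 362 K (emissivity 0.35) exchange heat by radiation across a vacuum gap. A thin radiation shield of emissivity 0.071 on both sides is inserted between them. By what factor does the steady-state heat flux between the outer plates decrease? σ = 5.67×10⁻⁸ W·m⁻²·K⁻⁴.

factor ≈ 9.61

Without shield: q₀ = σΔ(T⁴)/(1/ε₁+1/ε₂−1) with denominator 3.156.
With shield the two gaps are in series; the resistances add: (1/ε₁+1/ε_s−1)+(1/ε_s+1/ε₂−1) = 14.38+15.94 = 30.32.
Heat-flux ratio q₀/q = 30.32/3.156.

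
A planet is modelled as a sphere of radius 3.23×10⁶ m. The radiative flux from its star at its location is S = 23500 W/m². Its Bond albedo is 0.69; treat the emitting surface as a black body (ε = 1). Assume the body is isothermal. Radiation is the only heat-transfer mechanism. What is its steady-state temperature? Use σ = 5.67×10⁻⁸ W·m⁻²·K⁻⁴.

T ≈ 423 K

At equilibrium, absorbed power = emitted power.
Absorbing cross-section = πr² = 3.278×10¹³ m²; emitting surface = 4πr² = 1.311×10¹⁴ m² (ratio 4).
(1−a)S·A_cross = εσ·A_surf·T⁴  ⇒  T⁴ = (1−a)S/(4σ).
T⁴ = 0.310·23500/(4·5.67×10⁻⁸) = 3.212×10¹⁰ K⁴.
T = (3.212×10¹⁰)^(1/4).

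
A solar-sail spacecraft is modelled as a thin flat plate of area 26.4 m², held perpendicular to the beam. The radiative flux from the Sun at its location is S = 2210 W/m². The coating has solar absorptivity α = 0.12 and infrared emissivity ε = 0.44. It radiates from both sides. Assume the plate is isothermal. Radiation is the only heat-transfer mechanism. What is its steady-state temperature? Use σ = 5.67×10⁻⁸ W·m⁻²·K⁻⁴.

At equilibrium, absorbed power = emitted power.
Absorbing cross-section = A = 26.40 m²; emitting surface = 2A = 52.80 m² (ratio 2).
αS·A_cross = εσ·A_surf·T⁴  ⇒  T⁴ = αS/(ε·2σ).
T⁴ = 0.120·2210/(0.44·2·5.67×10⁻⁸) = 5.315×10⁹ K⁴.
T = (5.315×10⁹)^(1/4).

T ≈ 270 K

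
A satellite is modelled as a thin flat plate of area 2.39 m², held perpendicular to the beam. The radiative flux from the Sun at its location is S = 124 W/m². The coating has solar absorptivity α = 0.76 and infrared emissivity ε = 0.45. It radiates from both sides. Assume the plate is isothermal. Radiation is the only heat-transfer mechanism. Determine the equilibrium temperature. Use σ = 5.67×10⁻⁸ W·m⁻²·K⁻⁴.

T ≈ 207 K

At equilibrium, absorbed power = emitted power.
Absorbing cross-section = A = 2.390 m²; emitting surface = 2A = 4.780 m² (ratio 2).
αS·A_cross = εσ·A_surf·T⁴  ⇒  T⁴ = αS/(ε·2σ).
T⁴ = 0.760·124/(0.45·2·5.67×10⁻⁸) = 1.847×10⁹ K⁴.
T = (1.847×10⁹)^(1/4).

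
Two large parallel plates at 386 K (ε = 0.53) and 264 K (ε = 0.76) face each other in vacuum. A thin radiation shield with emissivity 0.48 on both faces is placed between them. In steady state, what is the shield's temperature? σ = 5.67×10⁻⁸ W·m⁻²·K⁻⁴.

T_s ≈ 335 K

In steady state the net flux on the hot side equals that on the cold side.
σ(T₁⁴−T_s⁴)/D₁ = σ(T_s⁴−T₂⁴)/D₂, with D₁ = 1/ε₁+1/ε_s−1 = 2.970, D₂ = 1/ε_s+1/ε₂−1 = 2.399.
Solve for T_s⁴: T_s⁴ = (D₂·T₁⁴ + D₁·T₂⁴)/(D₁+D₂) = 1.261×10¹⁰ K⁴.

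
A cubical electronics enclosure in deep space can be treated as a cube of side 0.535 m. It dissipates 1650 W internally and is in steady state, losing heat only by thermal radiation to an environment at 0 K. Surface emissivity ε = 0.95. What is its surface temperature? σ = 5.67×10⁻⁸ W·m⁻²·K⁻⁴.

Steady state: internal power = radiated power, P = εσA T⁴.
Radiating area A = 6L² = 1.717 m².
T⁴ = P/(εσA) = 1650/(0.95·5.67×10⁻⁸·1.717) = 1.784×10¹⁰ K⁴.
T = (1.784×10¹⁰)^(1/4).

T ≈ 365 K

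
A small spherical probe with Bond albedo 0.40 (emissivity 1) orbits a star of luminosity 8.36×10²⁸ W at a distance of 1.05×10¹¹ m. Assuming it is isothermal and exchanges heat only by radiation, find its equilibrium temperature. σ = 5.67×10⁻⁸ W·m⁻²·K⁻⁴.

First find the stellar flux at distance d: S = L/(4πd²) = 8.36×10²⁸/(4π·(1.05×10¹¹)²) = 6.034×10⁵ W/m².
For an isothermal sphere, absorbed (1−a)S·πr² = emitted σ·4πr²·T⁴, so T⁴ = (1−a)S/(4σ).
T⁴ = 0.600·6.034×10⁵/(4·5.67×10⁻⁸) = 1.596×10¹² K⁴.

T ≈ 1120 K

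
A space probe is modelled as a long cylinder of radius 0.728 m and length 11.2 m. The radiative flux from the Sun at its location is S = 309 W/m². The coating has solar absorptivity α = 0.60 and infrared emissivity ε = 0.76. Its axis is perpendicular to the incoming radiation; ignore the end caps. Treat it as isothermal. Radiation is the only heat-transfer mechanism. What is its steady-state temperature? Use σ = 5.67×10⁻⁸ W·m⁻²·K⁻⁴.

T ≈ 192 K

At equilibrium, absorbed power = emitted power.
Absorbing cross-section = 2rL = 16.31 m²; emitting surface = 2πrL = 51.23 m² (ratio π).
αS·A_cross = εσ·A_surf·T⁴  ⇒  T⁴ = αS/(ε·πσ).
T⁴ = 0.600·309/(0.76·π·5.67×10⁻⁸) = 1.370×10⁹ K⁴.
T = (1.370×10⁹)^(1/4).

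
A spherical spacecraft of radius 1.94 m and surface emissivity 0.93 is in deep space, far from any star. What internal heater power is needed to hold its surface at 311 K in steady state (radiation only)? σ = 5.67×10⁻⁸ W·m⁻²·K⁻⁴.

P ≈ 23300 W

P = εσ·4πr²·T⁴.
4πr² = 47.29 m²; T⁴ = 9.355×10⁹ K⁴.
P = 0.93·5.67×10⁻⁸·47.29·9.355×10⁹.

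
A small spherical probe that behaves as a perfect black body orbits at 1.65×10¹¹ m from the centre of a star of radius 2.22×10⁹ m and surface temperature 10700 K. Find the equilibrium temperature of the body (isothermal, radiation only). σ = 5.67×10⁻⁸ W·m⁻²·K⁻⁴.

T ≈ 878 K

The star's surface emits σT_*⁴; at distance d the flux is S = σT_*⁴(R_*/d)².
S = 5.67×10⁻⁸·(10700)⁴·(2.22×10⁹/1.65×10¹¹)² = 1.345×10⁵ W/m².
For an isothermal sphere T⁴ = (1−a)S/(4σ) = 5.932×10¹¹ K⁴.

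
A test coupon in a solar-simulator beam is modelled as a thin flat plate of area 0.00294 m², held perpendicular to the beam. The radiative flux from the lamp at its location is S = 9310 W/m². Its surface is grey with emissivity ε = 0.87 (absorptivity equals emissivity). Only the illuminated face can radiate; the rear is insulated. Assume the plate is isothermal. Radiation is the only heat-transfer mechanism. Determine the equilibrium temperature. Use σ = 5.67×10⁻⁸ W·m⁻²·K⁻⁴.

T ≈ 637 K

At equilibrium, absorbed power = emitted power.
Absorbing cross-section = A = 0.002940 m²; emitting surface = A = 0.002940 m² (ratio 1).
εS·A_cross = εσ·A_surf·T⁴  ⇒  T⁴ = S/(1σ)   (ε cancels).
T⁴ = 9310/(1·5.67×10⁻⁸) = 1.642×10¹¹ K⁴.
T = (1.642×10¹¹)^(1/4).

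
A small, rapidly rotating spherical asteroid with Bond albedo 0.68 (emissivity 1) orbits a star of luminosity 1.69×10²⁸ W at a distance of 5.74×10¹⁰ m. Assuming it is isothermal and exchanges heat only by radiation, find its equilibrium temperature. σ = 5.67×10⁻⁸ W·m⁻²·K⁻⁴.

T ≈ 871 K

First find the stellar flux at distance d: S = L/(4πd²) = 1.69×10²⁸/(4π·(5.74×10¹⁰)²) = 4.082×10⁵ W/m².
For an isothermal sphere, absorbed (1−a)S·πr² = emitted σ·4πr²·T⁴, so T⁴ = (1−a)S/(4σ).
T⁴ = 0.320·4.082×10⁵/(4·5.67×10⁻⁸) = 5.759×10¹¹ K⁴.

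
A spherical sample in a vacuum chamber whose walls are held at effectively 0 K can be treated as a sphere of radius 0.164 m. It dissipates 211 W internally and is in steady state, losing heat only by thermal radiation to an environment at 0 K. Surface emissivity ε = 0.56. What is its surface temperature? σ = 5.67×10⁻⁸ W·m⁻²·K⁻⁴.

T ≈ 374 K

Steady state: internal power = radiated power, P = εσA T⁴.
Radiating area A = 4πr² = 0.3380 m².
T⁴ = P/(εσA) = 211/(0.56·5.67×10⁻⁸·0.3380) = 1.966×10¹⁰ K⁴.
T = (1.966×10¹⁰)^(1/4).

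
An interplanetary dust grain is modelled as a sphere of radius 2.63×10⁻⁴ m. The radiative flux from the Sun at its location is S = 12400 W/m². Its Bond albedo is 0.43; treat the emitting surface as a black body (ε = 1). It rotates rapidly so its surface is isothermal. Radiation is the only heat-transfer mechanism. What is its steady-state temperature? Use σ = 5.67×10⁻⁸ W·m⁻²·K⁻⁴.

T ≈ 420 K

At equilibrium, absorbed power = emitted power.
Absorbing cross-section = πr² = 2.173×10⁻⁷ m²; emitting surface = 4πr² = 8.692×10⁻⁷ m² (ratio 4).
(1−a)S·A_cross = εσ·A_surf·T⁴  ⇒  T⁴ = (1−a)S/(4σ).
T⁴ = 0.570·12400/(4·5.67×10⁻⁸) = 3.116×10¹⁰ K⁴.
T = (3.116×10¹⁰)^(1/4).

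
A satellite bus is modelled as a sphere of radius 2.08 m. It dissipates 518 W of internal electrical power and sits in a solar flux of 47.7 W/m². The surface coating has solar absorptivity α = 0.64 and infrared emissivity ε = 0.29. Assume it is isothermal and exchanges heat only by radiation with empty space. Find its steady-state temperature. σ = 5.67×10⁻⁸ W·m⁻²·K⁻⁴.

T ≈ 180 K

At steady state, absorbed solar power + internal power = radiated power.
Absorbed: α·S·A_cross = 0.64·47.7·13.59 = 414.9 W (cross-section πr²).
Total input = 414.9 + 518 = 932.9 W.
Radiated: εσ·A_surf·T⁴ with A_surf = 4πr² = 54.37 m².
T⁴ = 932.9/(0.29·5.67×10⁻⁸·54.37) = 1.044×10⁹ K⁴.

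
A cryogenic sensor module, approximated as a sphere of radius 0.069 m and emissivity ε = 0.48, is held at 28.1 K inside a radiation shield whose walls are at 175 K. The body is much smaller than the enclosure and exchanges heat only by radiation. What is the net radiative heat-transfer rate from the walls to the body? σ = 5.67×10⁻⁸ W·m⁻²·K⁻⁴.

P_net ≈ 1.53 W

For a small grey body in a large enclosure: P_net = εσA(T_body⁴ − T_wall⁴).
A = 4πr² = 0.05983 m²; T_body⁴ − T_wall⁴ = 6.235×10⁵ − 9.379×10⁸ = -9.373×10⁸ K⁴.
|P_net| = 0.48·5.67×10⁻⁸·0.05983·9.373×10⁸.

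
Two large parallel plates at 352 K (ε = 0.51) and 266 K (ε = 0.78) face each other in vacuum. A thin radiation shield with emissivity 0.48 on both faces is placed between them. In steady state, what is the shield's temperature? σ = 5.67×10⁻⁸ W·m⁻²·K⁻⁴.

In steady state the net flux on the hot side equals that on the cold side.
σ(T₁⁴−T_s⁴)/D₁ = σ(T_s⁴−T₂⁴)/D₂, with D₁ = 1/ε₁+1/ε_s−1 = 3.044, D₂ = 1/ε_s+1/ε₂−1 = 2.365.
Solve for T_s⁴: T_s⁴ = (D₂·T₁⁴ + D₁·T₂⁴)/(D₁+D₂) = 9.530×10⁹ K⁴.

T_s ≈ 312 K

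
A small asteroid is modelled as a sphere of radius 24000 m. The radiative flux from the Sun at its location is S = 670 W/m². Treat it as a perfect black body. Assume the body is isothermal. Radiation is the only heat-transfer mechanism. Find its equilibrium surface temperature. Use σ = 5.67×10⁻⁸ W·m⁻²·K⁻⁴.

At equilibrium, absorbed power = emitted power.
Absorbing cross-section = πr² = 1.810×10⁹ m²; emitting surface = 4πr² = 7.238×10⁹ m² (ratio 4).
S·A_cross = εσ·A_surf·T⁴  ⇒  T⁴ = S/(4σ).
T⁴ = 1.00·670/(4·5.67×10⁻⁸) = 2.954×10⁹ K⁴.
T = (2.954×10⁹)^(1/4).

T ≈ 233 K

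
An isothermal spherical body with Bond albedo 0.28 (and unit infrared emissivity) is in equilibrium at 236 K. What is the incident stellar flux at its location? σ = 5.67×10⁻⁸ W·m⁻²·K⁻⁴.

S ≈ 977 W/m²

(1−a)S·πr² = σ·4πr²·T⁴ ⇒ S = 4σT⁴/(1−a).
S = 4·5.67×10⁻⁸·3.102×10⁹/0.720.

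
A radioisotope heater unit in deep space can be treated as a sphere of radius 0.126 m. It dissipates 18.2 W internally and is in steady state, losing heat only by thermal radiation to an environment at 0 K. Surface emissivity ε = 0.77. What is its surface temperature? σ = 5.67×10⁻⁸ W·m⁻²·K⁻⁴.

T ≈ 214 K

Steady state: internal power = radiated power, P = εσA T⁴.
Radiating area A = 4πr² = 0.1995 m².
T⁴ = P/(εσA) = 18.2/(0.77·5.67×10⁻⁸·0.1995) = 2.090×10⁹ K⁴.
T = (2.090×10⁹)^(1/4).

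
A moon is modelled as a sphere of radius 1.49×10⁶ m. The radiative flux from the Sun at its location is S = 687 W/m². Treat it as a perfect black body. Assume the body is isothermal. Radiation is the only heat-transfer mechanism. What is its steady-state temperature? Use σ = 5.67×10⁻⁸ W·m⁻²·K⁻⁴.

T ≈ 235 K

At equilibrium, absorbed power = emitted power.
Absorbing cross-section = πr² = 6.975×10¹² m²; emitting surface = 4πr² = 2.790×10¹³ m² (ratio 4).
S·A_cross = εσ·A_surf·T⁴  ⇒  T⁴ = S/(4σ).
T⁴ = 1.00·687/(4·5.67×10⁻⁸) = 3.029×10⁹ K⁴.
T = (3.029×10⁹)^(1/4).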